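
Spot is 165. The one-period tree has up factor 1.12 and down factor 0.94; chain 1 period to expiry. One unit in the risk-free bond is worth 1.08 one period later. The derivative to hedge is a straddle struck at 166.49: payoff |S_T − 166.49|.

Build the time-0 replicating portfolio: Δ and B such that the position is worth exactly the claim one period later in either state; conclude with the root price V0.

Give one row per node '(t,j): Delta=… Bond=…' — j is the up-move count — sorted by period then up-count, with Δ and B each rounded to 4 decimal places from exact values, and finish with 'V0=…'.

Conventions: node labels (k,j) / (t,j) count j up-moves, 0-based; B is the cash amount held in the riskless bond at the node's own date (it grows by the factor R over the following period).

The replicating-portfolio and risk-neutral prices coincide; use p* = (1.08−0.94)/(1.12−0.94) = 0.7778 for the latter.
Payoffs at expiry: V(1,0)=11.3900, V(1,1)=18.3100
Node (0,0) S=165.0000: V=(p*·18.3100+(1−p*)·11.3900)/1.08=15.5298; Δ=(18.3100−11.3900)/(184.8000−155.1000)=0.2330; B=V−Δ·S=-22.9146
Sanity check at the root: Δ(0,0)·S0 + B(0,0) reproduces V0 = 15.5298.

(0,0): Delta=0.2330 Bond=-22.9146
V0=15.5298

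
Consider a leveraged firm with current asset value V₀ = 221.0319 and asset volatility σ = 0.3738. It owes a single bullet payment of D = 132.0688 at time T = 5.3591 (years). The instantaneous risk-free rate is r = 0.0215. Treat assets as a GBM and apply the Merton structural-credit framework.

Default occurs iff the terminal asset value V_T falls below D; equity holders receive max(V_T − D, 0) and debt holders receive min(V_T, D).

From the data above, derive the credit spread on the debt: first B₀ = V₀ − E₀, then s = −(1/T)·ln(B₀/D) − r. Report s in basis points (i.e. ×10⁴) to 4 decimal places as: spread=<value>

spread=310.0461

Work the structural quantities from V₀ = 221.0319 against face 132.0688:
d₁ = [ln(V₀/D) + (r + σ²/2)T] / (σ√T)
   = [ln(221.0319/132.0688) + (0.0215 + 0.5·0.3738²)·5.3591] / (0.3738·√5.3591)
   = [0.514984 + 0.489625] / 0.865337 = 1.160945
d₂ = d₁ − σ√T = 1.160945 − 0.865337 = 0.295608
N(d₁) = 0.877168,  N(d₂) = 0.616235,  e^(−rT) = 0.891169
E₀ = V₀·N(d₁) − D·e^(−rT)·N(d₂)
   = 221.0319·0.877168 − 132.0688·0.891169·0.616235 = 121.353844
B₀ = V₀ − E₀ = 221.0319 − 121.353844 = 99.678056
spread = −(1/T)·ln(B₀/D) − r = −(1/5.3591)·ln(99.678056/132.0688) − 0.0215 = 0.03100461
in basis points: 0.03100461 × 10⁴ = 310.0461 bp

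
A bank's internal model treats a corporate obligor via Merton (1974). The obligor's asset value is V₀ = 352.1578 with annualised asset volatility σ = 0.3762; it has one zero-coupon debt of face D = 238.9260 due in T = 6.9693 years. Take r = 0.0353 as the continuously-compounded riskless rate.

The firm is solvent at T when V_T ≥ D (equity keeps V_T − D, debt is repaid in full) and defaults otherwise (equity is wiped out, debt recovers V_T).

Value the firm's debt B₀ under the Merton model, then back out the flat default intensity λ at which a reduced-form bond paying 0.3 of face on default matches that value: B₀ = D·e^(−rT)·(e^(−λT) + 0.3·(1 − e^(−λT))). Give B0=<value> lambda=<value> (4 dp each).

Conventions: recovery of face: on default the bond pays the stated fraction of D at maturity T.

With assets at 352.1578 and a single debt payment of 238.9260 at 6.9693 years:
d₁ = [ln(V₀/D) + (r + σ²/2)T] / (σ√T)
   = [ln(352.1578/238.9260) + (0.0353 + 0.5·0.3762²)·6.9693] / (0.3762·√6.9693)
   = [0.387925 + 0.739186] / 0.993147 = 1.134890
d₂ = d₁ − σ√T = 1.134890 − 0.993147 = 0.141743
N(d₁) = 0.871789,  N(d₂) = 0.556359,  e^(−rT) = 0.781909
E₀ = V₀·N(d₁) − D·e^(−rT)·N(d₂)
   = 352.1578·0.871789 − 238.9260·0.781909·0.556359 = 203.069309
B₀ = V₀ − E₀ = 352.1578 − 203.069309 = 149.088491
e^(−λT) = (B₀·e^(rT)/D − 0.3)/(1 − 0.3) = (149.0885·1.278920/238.9260 − 0.3)/0.7 = 0.71148464
λ = −ln(0.71148464)/6.9693 = 0.048843

B0=149.0885 lambda=0.0488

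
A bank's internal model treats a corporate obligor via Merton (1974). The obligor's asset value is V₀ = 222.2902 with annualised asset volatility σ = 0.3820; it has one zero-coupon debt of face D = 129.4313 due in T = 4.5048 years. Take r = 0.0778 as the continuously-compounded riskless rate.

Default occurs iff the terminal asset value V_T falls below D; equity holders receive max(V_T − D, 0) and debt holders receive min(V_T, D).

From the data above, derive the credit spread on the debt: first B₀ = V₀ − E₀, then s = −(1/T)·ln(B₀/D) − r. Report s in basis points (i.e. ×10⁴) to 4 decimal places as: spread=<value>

spread=191.0077

Work the structural quantities from V₀ = 222.2902 against face 129.4313:
d₁ = [ln(V₀/D) + (r + σ²/2)T] / (σ√T)
   = [ln(222.2902/129.4313) + (0.0778 + 0.5·0.3820²)·4.5048] / (0.3820·√4.5048)
   = [0.540833 + 0.679153] / 0.810776 = 1.504713
d₂ = d₁ − σ√T = 1.504713 − 0.810776 = 0.693937
N(d₁) = 0.933801,  N(d₂) = 0.756139,  e^(−rT) = 0.704355
E₀ = V₀·N(d₁) − D·e^(−rT)·N(d₂)
   = 222.2902·0.933801 − 129.4313·0.704355·0.756139 = 138.641016
B₀ = V₀ − E₀ = 222.2902 − 138.641016 = 83.649184
spread = −(1/T)·ln(B₀/D) − r = −(1/4.5048)·ln(83.649184/129.4313) − 0.0778 = 0.01910077
in basis points: 0.01910077 × 10⁴ = 191.0077 bp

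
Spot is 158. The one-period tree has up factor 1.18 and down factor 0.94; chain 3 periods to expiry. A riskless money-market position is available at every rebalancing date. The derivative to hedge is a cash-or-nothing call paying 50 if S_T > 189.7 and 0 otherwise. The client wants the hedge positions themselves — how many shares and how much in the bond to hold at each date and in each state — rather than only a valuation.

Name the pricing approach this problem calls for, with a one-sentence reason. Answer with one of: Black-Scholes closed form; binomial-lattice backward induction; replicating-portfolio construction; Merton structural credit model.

Key observation: what is demanded is not a single number but the (Δ, B) position at each node of the 1.18/0.94 tree starting at 158; constructing those positions is the replicating-portfolio method.

framework: replicating-portfolio construction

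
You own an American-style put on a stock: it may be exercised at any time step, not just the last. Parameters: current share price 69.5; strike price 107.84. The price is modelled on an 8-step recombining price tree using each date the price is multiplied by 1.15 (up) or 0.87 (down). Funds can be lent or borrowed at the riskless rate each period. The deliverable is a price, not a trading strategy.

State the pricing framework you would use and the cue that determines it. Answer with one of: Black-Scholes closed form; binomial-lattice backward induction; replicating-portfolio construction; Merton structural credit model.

framework: binomial-lattice backward induction

Key observation: early exercise of the strike-107.84 put must be checked at each of the 8 dates (spot 69.5), which forces a node-by-node comparison of intrinsic and continuation value backward from expiry.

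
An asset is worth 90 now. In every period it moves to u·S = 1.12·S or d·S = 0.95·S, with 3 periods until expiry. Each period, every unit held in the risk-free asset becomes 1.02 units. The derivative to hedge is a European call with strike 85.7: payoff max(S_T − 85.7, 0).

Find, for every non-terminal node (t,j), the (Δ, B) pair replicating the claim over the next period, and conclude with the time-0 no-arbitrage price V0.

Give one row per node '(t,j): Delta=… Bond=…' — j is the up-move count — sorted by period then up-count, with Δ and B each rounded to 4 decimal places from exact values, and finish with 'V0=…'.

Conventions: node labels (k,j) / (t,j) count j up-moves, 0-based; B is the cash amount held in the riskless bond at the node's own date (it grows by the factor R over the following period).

Arbitrage-free pricing uses the up-move probability p* = (R−d)/(u−d) = 0.4118, discounting each step at R = 1.02.
At maturity the claim pays: V(3,0)=0.0000, V(3,1)=5.2720, V(3,2)=21.5512, V(3,3)=40.7435
  t=2,j=0: stock 81.2250 → up 90.9720 (V=5.2720), down 77.1637 (V=0.0000). Price 2.1283; hedge Δ=0.3818, bond B=-28.8835.
  t=2,j=1: stock 95.7600 → up 107.2512 (V=21.5512), down 90.9720 (V=5.2720). Price 11.7404; hedge Δ=1.0000, bond B=-84.0196.
  t=2,j=2: stock 112.8960 → up 126.4435 (V=40.7435), down 107.2512 (V=21.5512). Price 28.8764; hedge Δ=1.0000, bond B=-84.0196.
  t=1,j=0: stock 85.5000 → up 95.7600 (V=11.7404), down 81.2250 (V=2.1283). Price 5.9669; hedge Δ=0.6613, bond B=-50.5751.
  t=1,j=1: stock 100.8000 → up 112.8960 (V=28.8764), down 95.7600 (V=11.7404). Price 18.4278; hedge Δ=1.0000, bond B=-82.3722.
  t=0,j=0: stock 90.0000 → up 100.8000 (V=18.4278), down 85.5000 (V=5.9669). Price 10.8802; hedge Δ=0.8144, bond B=-62.4196.
As a check, the time-0 holding Δ(0,0)·S0 + B(0,0) comes to 10.8802 — exactly V0.

(0,0): Delta=0.8144 Bond=-62.4196
(1,0): Delta=0.6613 Bond=-50.5751
(1,1): Delta=1.0000 Bond=-82.3722
(2,0): Delta=0.3818 Bond=-28.8835
(2,1): Delta=1.0000 Bond=-84.0196
(2,2): Delta=1.0000 Bond=-84.0196
V0=10.8802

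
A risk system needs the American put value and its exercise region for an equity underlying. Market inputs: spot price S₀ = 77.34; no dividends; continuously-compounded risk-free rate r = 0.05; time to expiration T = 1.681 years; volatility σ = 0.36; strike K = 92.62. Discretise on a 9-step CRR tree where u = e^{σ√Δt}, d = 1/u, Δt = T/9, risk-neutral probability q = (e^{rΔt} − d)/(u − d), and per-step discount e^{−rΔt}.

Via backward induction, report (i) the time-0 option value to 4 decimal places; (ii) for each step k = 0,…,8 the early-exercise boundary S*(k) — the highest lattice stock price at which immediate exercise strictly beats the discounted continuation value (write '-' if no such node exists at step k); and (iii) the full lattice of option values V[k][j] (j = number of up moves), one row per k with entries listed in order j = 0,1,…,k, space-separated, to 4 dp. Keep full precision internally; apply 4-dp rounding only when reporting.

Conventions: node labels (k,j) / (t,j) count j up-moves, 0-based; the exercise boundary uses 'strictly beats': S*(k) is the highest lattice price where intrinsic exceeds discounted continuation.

price = 20.8606
boundary = - - 56.6586 48.4949 56.6586 48.4949 56.6586 66.1965 77.3400
tree:
20.8606
27.8029 14.0685
35.9614 19.8835 8.3141
44.1251 27.2240 12.6602 3.9714
51.1125 35.9614 18.6941 6.6523 1.2704
57.0931 44.1251 26.5636 10.9001 2.3795 0.1459
62.2120 51.1125 35.9614 17.3370 4.4413 0.2895 0.0000
66.5933 57.0931 44.1251 26.4235 8.2565 0.5744 0.0000 0.0000
70.3434 62.2120 51.1125 35.9614 15.2800 1.1395 0.0000 0.0000 0.0000
73.5531 66.5933 57.0931 44.1251 26.4235 2.2606 0.0000 0.0000 0.0000 0.0000

Δt=0.18678, u=1.16834, d=0.85592, q=0.49121, disc=e^(-rΔt)=0.99070
k=9 terminal: V=max(K-S,0) → 73.5531 66.5933 57.0931 44.1251 26.4235 2.2606 0.0000 0.0000 0.0000 0.0000
k=8: j=0 S=22.2766 intr=70.3434 cont=69.4824 V=70.3434[EX]; j=1 S=30.4080 intr=62.2120 cont=61.3510 V=62.2120[EX]; j=2 S=41.5075 intr=51.1125 cont=50.2515 V=51.1125[EX]; j=3 S=56.6586 intr=35.9614 cont=35.1005 V=35.9614[EX]; j=4 S=77.3400 intr=15.2800 cont=14.4191 V=15.2800[EX]; j=5 S=105.5705 intr=0.0000 cont=1.1395 V=1.1395[hold]; j=6 S=144.1058 intr=0.0000 cont=0.0000 V=0.0000[hold]; j=7 S=196.7071 intr=0.0000 cont=0.0000 V=0.0000[hold]; j=8 S=268.5088 intr=0.0000 cont=0.0000 V=0.0000[hold]  S*(8)=77.3400
k=7: j=0 S=26.0267 intr=66.5933 cont=65.7324 V=66.5933[EX]; j=1 S=35.5269 intr=57.0931 cont=56.2321 V=57.0931[EX]; j=2 S=48.4949 intr=44.1251 cont=43.2641 V=44.1251[EX]; j=3 S=66.1965 intr=26.4235 cont=25.5626 V=26.4235[EX]; j=4 S=90.3594 intr=2.2606 cont=8.2565 V=8.2565[hold]; j=5 S=123.3423 intr=0.0000 cont=0.5744 V=0.5744[hold]; j=6 S=168.3646 intr=0.0000 cont=0.0000 V=0.0000[hold]; j=7 S=229.8208 intr=0.0000 cont=0.0000 V=0.0000[hold]  S*(7)=66.1965
k=6: j=0 S=30.4080 intr=62.2120 cont=61.3510 V=62.2120[EX]; j=1 S=41.5075 intr=51.1125 cont=50.2515 V=51.1125[EX]; j=2 S=56.6586 intr=35.9614 cont=35.1005 V=35.9614[EX]; j=3 S=77.3400 intr=15.2800 cont=17.3370 V=17.3370[hold]; j=4 S=105.5705 intr=0.0000 cont=4.4413 V=4.4413[hold]; j=5 S=144.1058 intr=0.0000 cont=0.2895 V=0.2895[hold]; j=6 S=196.7071 intr=0.0000 cont=0.0000 V=0.0000[hold]  S*(6)=56.6586
k=5: j=0 S=35.5269 intr=57.0931 cont=56.2321 V=57.0931[EX]; j=1 S=48.4949 intr=44.1251 cont=43.2641 V=44.1251[EX]; j=2 S=66.1965 intr=26.4235 cont=26.5636 V=26.5636[hold]; j=3 S=90.3594 intr=2.2606 cont=10.9001 V=10.9001[hold]; j=4 S=123.3423 intr=0.0000 cont=2.3795 V=2.3795[hold]; j=5 S=168.3646 intr=0.0000 cont=0.1459 V=0.1459[hold]  S*(5)=48.4949
k=4: j=0 S=41.5075 intr=51.1125 cont=50.2515 V=51.1125[EX]; j=1 S=56.6586 intr=35.9614 cont=35.1687 V=35.9614[EX]; j=2 S=77.3400 intr=15.2800 cont=18.6941 V=18.6941[hold]; j=3 S=105.5705 intr=0.0000 cont=6.6523 V=6.6523[hold]; j=4 S=144.1058 intr=0.0000 cont=1.2704 V=1.2704[hold]  S*(4)=56.6586
k=3: j=0 S=48.4949 intr=44.1251 cont=43.2641 V=44.1251[EX]; j=1 S=66.1965 intr=26.4235 cont=27.2240 V=27.2240[hold]; j=2 S=90.3594 intr=2.2606 cont=12.6602 V=12.6602[hold]; j=3 S=123.3423 intr=0.0000 cont=3.9714 V=3.9714[hold]  S*(3)=48.4949
k=2: j=0 S=56.6586 intr=35.9614 cont=35.4901 V=35.9614[EX]; j=1 S=77.3400 intr=15.2800 cont=19.8835 V=19.8835[hold]; j=2 S=105.5705 intr=0.0000 cont=8.3141 V=8.3141[hold]  S*(2)=56.6586
k=1: j=0 S=66.1965 intr=26.4235 cont=27.8029 V=27.8029[hold]; j=1 S=90.3594 intr=2.2606 cont=14.0685 V=14.0685[hold]  S*(1)=-
k=0: j=0 S=77.3400 intr=15.2800 cont=20.8606 V=20.8606[hold]  S*(0)=-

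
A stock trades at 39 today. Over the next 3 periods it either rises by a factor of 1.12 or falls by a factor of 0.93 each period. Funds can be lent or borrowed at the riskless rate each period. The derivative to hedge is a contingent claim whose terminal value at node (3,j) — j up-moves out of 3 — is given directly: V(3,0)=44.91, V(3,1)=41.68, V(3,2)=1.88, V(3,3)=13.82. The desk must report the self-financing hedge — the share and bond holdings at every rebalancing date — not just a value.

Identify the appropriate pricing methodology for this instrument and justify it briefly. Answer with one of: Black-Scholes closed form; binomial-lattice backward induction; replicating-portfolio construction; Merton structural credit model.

Key observation: the mandate to exhibit the hedge at every date and state singles out the replicating-portfolio construction on the 3-period tree with factors 1.12 and 0.93 from 39.

framework: replicating-portfolio construction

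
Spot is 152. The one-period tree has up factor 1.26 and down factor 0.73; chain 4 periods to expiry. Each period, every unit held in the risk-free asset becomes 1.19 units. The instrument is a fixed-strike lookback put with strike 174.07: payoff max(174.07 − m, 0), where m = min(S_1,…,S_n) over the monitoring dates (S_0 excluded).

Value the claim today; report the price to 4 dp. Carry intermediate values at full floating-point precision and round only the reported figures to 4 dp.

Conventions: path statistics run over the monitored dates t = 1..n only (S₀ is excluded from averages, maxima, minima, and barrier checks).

price = 7.1882

Risk-neutral up-probability p* = (R−d)/(u−d) = (1.19−0.73)/(1.26−0.73) = 0.8679; the claim prices as the p*-weighted sum of path payoffs discounted by R^4.
Enumerate all 2^4 = 16 price paths (U = up ×1.26, D = down ×0.73); each path with k up-moves has probability p*^k·(1−p*)^(4−k).
DDDD: m=43.1653, payoff=130.9047, prob=0.000304
UDDD: m=74.5045, payoff=99.5655, prob=0.002000
DUDD: m=74.5045, payoff=99.5655, prob=0.002000
UUDD: m=128.5969, payoff=45.4731, prob=0.013140
DDUD: m=74.5045, payoff=99.5655, prob=0.002000
UDUD: m=128.5969, payoff=45.4731, prob=0.013140
DUUD: m=110.9600, payoff=63.1100, prob=0.013140
UUUD: m=191.5200, payoff=0.0000, prob=0.086351
DDDU: m=59.1306, payoff=114.9394, prob=0.002000
UDDU: m=102.0610, payoff=72.0090, prob=0.013140
DUDU: m=102.0610, payoff=72.0090, prob=0.013140
UUDU: m=176.1601, payoff=0.0000, prob=0.086351
DDUU: m=81.0008, payoff=93.0692, prob=0.013140
UDUU: m=139.8096, payoff=34.2604, prob=0.086351
DUUU: m=110.9600, payoff=63.1100, prob=0.086351
UUUU: m=191.5200, payoff=0.0000, prob=0.567450
Price = Σ prob·payoff / R^4 = 14.414772 / 2.005339 = 7.1882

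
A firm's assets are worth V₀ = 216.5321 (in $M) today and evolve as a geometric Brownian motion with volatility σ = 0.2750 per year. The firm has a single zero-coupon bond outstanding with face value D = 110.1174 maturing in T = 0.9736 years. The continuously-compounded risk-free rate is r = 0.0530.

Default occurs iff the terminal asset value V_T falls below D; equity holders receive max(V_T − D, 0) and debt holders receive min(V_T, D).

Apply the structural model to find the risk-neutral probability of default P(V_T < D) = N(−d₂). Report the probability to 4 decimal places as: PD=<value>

PD=0.0054

Equity is a call on the firm's assets struck at D = 110.1174:
d₁ = [ln(V₀/D) + (r + σ²/2)T] / (σ√T)
   = [ln(216.5321/110.1174) + (0.0530 + 0.5·0.2750²)·0.9736] / (0.2750·√0.9736)
   = [0.676192 + 0.088415] / 0.271346 = 2.817832
d₂ = d₁ − σ√T = 2.817832 − 0.271346 = 2.546487
risk-neutral PD = N(−d₂) = N(-2.546487) = 0.005441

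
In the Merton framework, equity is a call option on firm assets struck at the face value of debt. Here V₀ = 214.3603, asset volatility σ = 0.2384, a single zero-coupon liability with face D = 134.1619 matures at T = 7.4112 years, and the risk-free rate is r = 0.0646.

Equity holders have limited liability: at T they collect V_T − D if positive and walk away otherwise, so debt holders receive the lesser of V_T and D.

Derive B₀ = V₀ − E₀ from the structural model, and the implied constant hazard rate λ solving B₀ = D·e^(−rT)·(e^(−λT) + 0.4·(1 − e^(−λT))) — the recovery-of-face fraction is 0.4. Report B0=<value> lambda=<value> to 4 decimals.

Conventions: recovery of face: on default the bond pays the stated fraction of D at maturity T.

Work the structural quantities from V₀ = 214.3603 against face 134.1619:
d₁ = [ln(V₀/D) + (r + σ²/2)T] / (σ√T)
   = [ln(214.3603/134.1619) + (0.0646 + 0.5·0.2384²)·7.4112] / (0.2384·√7.4112)
   = [0.468611 + 0.689370] / 0.649009 = 1.784230
d₂ = d₁ − σ√T = 1.784230 − 0.649009 = 1.135221
N(d₁) = 0.962807,  N(d₂) = 0.871859,  e^(−rT) = 0.619549
E₀ = V₀·N(d₁) − D·e^(−rT)·N(d₂)
   = 214.3603·0.962807 − 134.1619·0.619549·0.871859 = 133.918785
B₀ = V₀ − E₀ = 214.3603 − 133.918785 = 80.441515
e^(−λT) = (B₀·e^(rT)/D − 0.4)/(1 − 0.4) = (80.4415·1.614077/134.1619 − 0.4)/0.6 = 0.94629507
λ = −ln(0.94629507)/7.4112 = 0.007448

B0=80.4415 lambda=0.0074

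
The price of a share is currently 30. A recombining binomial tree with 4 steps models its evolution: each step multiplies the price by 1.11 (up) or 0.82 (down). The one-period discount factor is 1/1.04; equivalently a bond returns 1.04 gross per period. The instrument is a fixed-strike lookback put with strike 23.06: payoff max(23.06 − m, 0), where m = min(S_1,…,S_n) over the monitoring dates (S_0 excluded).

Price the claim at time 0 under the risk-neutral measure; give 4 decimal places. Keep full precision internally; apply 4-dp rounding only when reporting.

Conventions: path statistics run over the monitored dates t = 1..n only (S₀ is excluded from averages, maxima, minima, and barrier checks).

price = 0.3367

No-arbitrage gives p* = (R−d)/(u−d) = 0.7586: enumerate every path, weight its payoff by its p*-probability, and discount by R^4.
Enumerate all 2^4 = 16 price paths (U = up ×1.11, D = down ×0.82); each path with k up-moves has probability p*^k·(1−p*)^(4−k).
DDDD: m=13.5637, payoff=9.4963, prob=0.003395
UDDD: m=18.3606, payoff=4.6994, prob=0.010669
DUDD: m=18.3606, payoff=4.6994, prob=0.010669
UUDD: m=24.8539, payoff=0.0000, prob=0.033531
DDUD: m=18.3606, payoff=4.6994, prob=0.010669
UDUD: m=24.8539, payoff=0.0000, prob=0.033531
DUUD: m=24.6000, payoff=0.0000, prob=0.033531
UUUD: m=33.3000, payoff=0.0000, prob=0.105384
DDDU: m=16.5410, payoff=6.5190, prob=0.010669
UDDU: m=22.3909, payoff=0.6691, prob=0.033531
DUDU: m=22.3909, payoff=0.6691, prob=0.033531
UUDU: m=30.3097, payoff=0.0000, prob=0.105384
DDUU: m=20.1720, payoff=2.8880, prob=0.033531
UDUU: m=27.3060, payoff=0.0000, prob=0.105384
DUUU: m=24.6000, payoff=0.0000, prob=0.105384
UUUU: m=33.3000, payoff=0.0000, prob=0.331206
Price = Σ prob·payoff / R^4 = 0.393912 / 1.169859 = 0.3367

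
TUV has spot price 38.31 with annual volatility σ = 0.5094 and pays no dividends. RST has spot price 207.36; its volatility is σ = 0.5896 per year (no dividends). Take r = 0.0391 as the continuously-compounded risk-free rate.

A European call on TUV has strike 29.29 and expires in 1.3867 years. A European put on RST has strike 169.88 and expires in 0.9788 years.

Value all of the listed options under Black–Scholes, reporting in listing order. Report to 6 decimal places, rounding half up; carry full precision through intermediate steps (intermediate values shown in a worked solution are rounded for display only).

price(TUV call K=29.29) = 14.125906
price(RST put K=169.88) = 23.983375

[TUV call K=29.29]
σ√T = 0.5094·√1.3867 = 0.599860
d₁ = (ln(S/K) + (r+σ²/2)T) / (σ√T) = (ln(38.31/29.29) + (0.0391+0.5094²/2)·1.3867) / 0.599860 = (0.268465 + 0.234136) / 0.599860 = 0.837863
d₂ = d₁ − σ√T = 0.837863 − 0.599860 = 0.238003
e^{−rT} = 0.947224
N(d₁) = 0.798946,  N(d₂) = 0.594061
price = S·N(d₁) − K·e^{−rT}·N(d₂) = 30.607631 − 16.481725 = 14.125906
[RST put K=169.88]
σ√T = 0.5896·√0.9788 = 0.583317
d₁ = (ln(S/K) + (r+σ²/2)T) / (σ√T) = (ln(207.36/169.88) + (0.0391+0.5896²/2)·0.9788) / 0.583317 = (0.199364 + 0.208400) / 0.583317 = 0.699045
d₂ = d₁ − σ√T = 0.699045 − 0.583317 = 0.115728
e^{−rT} = 0.962452
N(−d₁) = 0.242262,  N(−d₂) = 0.453934
price = K·e^{−rT}·N(−d₂) − S·N(−d₁) = 74.218842 − 50.235467 = 23.983375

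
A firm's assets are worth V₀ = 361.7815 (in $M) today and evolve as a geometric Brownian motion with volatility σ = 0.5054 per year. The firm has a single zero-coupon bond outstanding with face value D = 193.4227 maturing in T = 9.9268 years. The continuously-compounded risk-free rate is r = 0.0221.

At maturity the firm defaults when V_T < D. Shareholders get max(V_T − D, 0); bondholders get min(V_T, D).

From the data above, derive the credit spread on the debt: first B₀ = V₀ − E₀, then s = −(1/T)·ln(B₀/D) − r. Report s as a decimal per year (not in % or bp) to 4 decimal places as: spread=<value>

spread=0.0498

With assets at 361.7815 and a single debt payment of 193.4227 at 9.9268 years:
d₁ = [ln(V₀/D) + (r + σ²/2)T] / (σ√T)
   = [ln(361.7815/193.4227) + (0.0221 + 0.5·0.5054²)·9.9268] / (0.5054·√9.9268)
   = [0.626162 + 1.487179] / 1.592355 = 1.327180
d₂ = d₁ − σ√T = 1.327180 − 1.592355 = -0.265175
N(d₁) = 0.907775,  N(d₂) = 0.395437,  e^(−rT) = 0.803015
E₀ = V₀·N(d₁) − D·e^(−rT)·N(d₂)
   = 361.7815·0.907775 − 193.4227·0.803015·0.395437 = 266.996524
B₀ = V₀ − E₀ = 361.7815 − 266.996524 = 94.784976
spread = −(1/T)·ln(B₀/D) − r = −(1/9.9268)·ln(94.784976/193.4227) − 0.0221 = 0.04975266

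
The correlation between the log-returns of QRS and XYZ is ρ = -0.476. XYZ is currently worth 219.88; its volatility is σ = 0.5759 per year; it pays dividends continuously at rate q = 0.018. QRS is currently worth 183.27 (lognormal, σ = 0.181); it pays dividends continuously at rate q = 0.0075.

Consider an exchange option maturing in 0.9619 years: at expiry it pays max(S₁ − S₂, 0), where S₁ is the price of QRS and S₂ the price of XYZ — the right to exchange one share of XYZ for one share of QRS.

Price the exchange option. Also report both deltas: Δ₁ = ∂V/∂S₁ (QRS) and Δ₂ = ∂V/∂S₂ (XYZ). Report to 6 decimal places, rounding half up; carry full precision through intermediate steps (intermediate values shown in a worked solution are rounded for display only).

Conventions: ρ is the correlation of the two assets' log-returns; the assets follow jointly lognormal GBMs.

σ_eff = √(σ₁² + σ₂² − 2ρσ₁σ₂) = √(0.181² + 0.5759² − 2·-0.476·0.181·0.5759) = 0.680923
d₁ = (ln(S₁/S₂) + (q₂ − q₁ + σ_eff²/2)T) / (σ_eff√T) = (ln(183.27/219.88) + (0.018 − 0.0075 + 0.231828)·0.9619) / 0.667826 = 0.076328
d₂ = d₁ − σ_eff√T = 0.076328 − 0.667826 = -0.591497
N(d₁) = 0.530421,  N(d₂) = 0.277094
V = S₁·e^{−q₁T}·N(d₁) − S₂·e^{−q₂T}·N(d₂) = 96.511488 − 59.881520 = 36.629967
Key observation: pricing in XYZ-units makes this a unit-strike call on the ratio S₁/S₂ — the risk-free rate cancels and cannot affect the value.
Δ₁ = e^{−q₁T}·N(d₁) = 0.526608;  Δ₂ = −e^{−q₂T}·N(d₂) = -0.272337

exchange price = 36.629967
Δ1 = 0.526608
Δ2 = -0.272337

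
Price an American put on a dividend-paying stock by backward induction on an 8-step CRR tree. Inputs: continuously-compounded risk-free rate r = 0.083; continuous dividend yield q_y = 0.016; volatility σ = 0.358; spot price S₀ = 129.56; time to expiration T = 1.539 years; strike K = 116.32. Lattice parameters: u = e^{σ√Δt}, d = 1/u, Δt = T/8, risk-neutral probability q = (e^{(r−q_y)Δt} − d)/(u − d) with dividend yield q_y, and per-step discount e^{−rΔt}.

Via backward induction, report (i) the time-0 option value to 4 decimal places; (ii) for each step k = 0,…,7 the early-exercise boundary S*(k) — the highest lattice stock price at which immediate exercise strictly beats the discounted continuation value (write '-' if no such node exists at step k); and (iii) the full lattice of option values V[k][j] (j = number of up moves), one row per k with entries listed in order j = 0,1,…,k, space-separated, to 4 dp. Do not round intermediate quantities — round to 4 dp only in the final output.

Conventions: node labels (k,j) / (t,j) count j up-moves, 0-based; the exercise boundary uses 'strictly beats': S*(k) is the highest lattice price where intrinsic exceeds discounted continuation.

Δt=0.19237  u=1.17002  d=0.85469  q=0.50196  discount=0.98416
step 8 (expiry): payoffs max(K−S,0) = 79.4286 65.8177 47.1850 21.6779 0.0000 0.0000 0.0000 0.0000 0.0000
step 7: (k=7,j=0): S=43.1636, K−S=73.1564, hold=71.4465 ⇒ V=73.1564 exercise | (k=7,j=1): S=59.0887, K−S=57.2313, hold=55.5703 ⇒ V=57.2313 exercise | (k=7,j=2): S=80.8893, K−S=35.4307, hold=33.8368 ⇒ V=35.4307 exercise | (k=7,j=3): S=110.7331, K−S=5.5869, hold=10.6254 ⇒ V=10.6254 continue | (k=7,j=4): S=151.5878, K−S=0.0000, hold=0.0000 ⇒ V=0.0000 continue | (k=7,j=5): S=207.5156, K−S=0.0000, hold=0.0000 ⇒ V=0.0000 continue | (k=7,j=6): S=284.0779, K−S=0.0000, hold=0.0000 ⇒ V=0.0000 continue | (k=7,j=7): S=388.8875, K−S=0.0000, hold=0.0000 ⇒ V=0.0000 continue  boundary S*=80.8893
step 6: (k=6,j=0): S=50.5023, K−S=65.8177, hold=64.1304 ⇒ V=65.8177 exercise | (k=6,j=1): S=69.1350, K−S=47.1850, hold=45.5550 ⇒ V=47.1850 exercise | (k=6,j=2): S=94.6421, K−S=21.6779, hold=22.6153 ⇒ V=22.6153 continue | (k=6,j=3): S=129.5600, K−S=0.0000, hold=5.2080 ⇒ V=5.2080 continue | (k=6,j=4): S=177.3608, K−S=0.0000, hold=0.0000 ⇒ V=0.0000 continue | (k=6,j=5): S=242.7974, K−S=0.0000, hold=0.0000 ⇒ V=0.0000 continue | (k=6,j=6): S=332.3768, K−S=0.0000, hold=0.0000 ⇒ V=0.0000 continue  boundary S*=69.1350
step 5: (k=5,j=0): S=59.0887, K−S=57.2313, hold=55.5703 ⇒ V=57.2313 exercise | (k=5,j=1): S=80.8893, K−S=35.4307, hold=34.2998 ⇒ V=35.4307 exercise | (k=5,j=2): S=110.7331, K−S=5.5869, hold=13.6576 ⇒ V=13.6576 continue | (k=5,j=3): S=151.5878, K−S=0.0000, hold=2.5527 ⇒ V=2.5527 continue | (k=5,j=4): S=207.5156, K−S=0.0000, hold=0.0000 ⇒ V=0.0000 continue | (k=5,j=5): S=284.0779, K−S=0.0000, hold=0.0000 ⇒ V=0.0000 continue  boundary S*=80.8893
step 4: (k=4,j=0): S=69.1350, K−S=47.1850, hold=45.5550 ⇒ V=47.1850 exercise | (k=4,j=1): S=94.6421, K−S=21.6779, hold=24.1133 ⇒ V=24.1133 continue | (k=4,j=2): S=129.5600, K−S=0.0000, hold=7.9553 ⇒ V=7.9553 continue | (k=4,j=3): S=177.3608, K−S=0.0000, hold=1.2512 ⇒ V=1.2512 continue | (k=4,j=4): S=242.7974, K−S=0.0000, hold=0.0000 ⇒ V=0.0000 continue  boundary S*=69.1350
step 3: (k=3,j=0): S=80.8893, K−S=35.4307, hold=35.0399 ⇒ V=35.4307 exercise | (k=3,j=1): S=110.7331, K−S=5.5869, hold=15.7491 ⇒ V=15.7491 continue | (k=3,j=2): S=151.5878, K−S=0.0000, hold=4.5174 ⇒ V=4.5174 continue | (k=3,j=3): S=207.5156, K−S=0.0000, hold=0.6133 ⇒ V=0.6133 continue  boundary S*=80.8893
step 2: (k=2,j=0): S=94.6421, K−S=21.6779, hold=25.1465 ⇒ V=25.1465 continue | (k=2,j=1): S=129.5600, K−S=0.0000, hold=9.9510 ⇒ V=9.9510 continue | (k=2,j=2): S=177.3608, K−S=0.0000, hold=2.5171 ⇒ V=2.5171 continue  boundary S*=-
step 1: (k=1,j=0): S=110.7331, K−S=5.5869, hold=17.2414 ⇒ V=17.2414 continue | (k=1,j=1): S=151.5878, K−S=0.0000, hold=6.1209 ⇒ V=6.1209 continue  boundary S*=-
step 0: (k=0,j=0): S=129.5600, K−S=0.0000, hold=11.4746 ⇒ V=11.4746 continue  boundary S*=-

price = 11.4746
boundary = - - - 80.8893 69.1350 80.8893 69.1350 80.8893
tree:
11.4746
17.2414 6.1209
25.1465 9.9510 2.5171
35.4307 15.7491 4.5174 0.6133
47.1850 24.1133 7.9553 1.2512 0.0000
57.2313 35.4307 13.6576 2.5527 0.0000 0.0000
65.8177 47.1850 22.6153 5.2080 0.0000 0.0000 0.0000
73.1564 57.2313 35.4307 10.6254 0.0000 0.0000 0.0000 0.0000
79.4286 65.8177 47.1850 21.6779 0.0000 0.0000 0.0000 0.0000 0.0000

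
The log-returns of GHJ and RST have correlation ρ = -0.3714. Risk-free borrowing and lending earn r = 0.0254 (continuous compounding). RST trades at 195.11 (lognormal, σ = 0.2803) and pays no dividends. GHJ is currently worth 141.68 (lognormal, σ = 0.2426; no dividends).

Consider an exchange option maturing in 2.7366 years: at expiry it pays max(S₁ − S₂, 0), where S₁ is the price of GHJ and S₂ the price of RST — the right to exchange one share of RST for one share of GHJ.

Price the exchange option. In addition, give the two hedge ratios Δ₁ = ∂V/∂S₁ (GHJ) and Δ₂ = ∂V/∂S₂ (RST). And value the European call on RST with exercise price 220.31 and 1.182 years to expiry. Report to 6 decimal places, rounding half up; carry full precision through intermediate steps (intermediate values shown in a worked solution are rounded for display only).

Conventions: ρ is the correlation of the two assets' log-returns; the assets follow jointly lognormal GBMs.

σ_eff = √(σ₁² + σ₂² − 2ρσ₁σ₂) = √(0.2426² + 0.2803² − 2·-0.3714·0.2426·0.2803) = 0.433513
d₁ = (ln(S₁/S₂) + (q₂ − q₁ + σ_eff²/2)T) / (σ_eff√T) = (ln(141.68/195.11) + (0.0 − 0.0 + 0.093967)·2.7366) / 0.717147 = -0.087629
d₂ = d₁ − σ_eff√T = -0.087629 − 0.717147 = -0.804776
N(d₁) = 0.465086,  N(d₂) = 0.210475
V = S₁·e^{−q₁T}·N(d₁) − S₂·e^{−q₂T}·N(d₂) = 65.893370 − 41.065696 = 24.827674
Δ₁ = e^{−q₁T}·N(d₁) = 0.465086;  Δ₂ = −e^{−q₂T}·N(d₂) = -0.210475
[vanilla: RST call K=220.31]
σ√T = 0.2803·√1.182 = 0.304742
d₁ = (ln(S/K) + (r+σ²/2)T) / (σ√T) = (ln(195.11/220.31) + (0.0254+0.2803²/2)·1.182) / 0.304742 = (-0.121472 + 0.076457) / 0.304742 = -0.147717
d₂ = d₁ − σ√T = -0.147717 − 0.304742 = -0.452459
e^{−rT} = 0.970423
N(d₁) = 0.441283,  N(d₂) = 0.325469
price = S·N(d₁) − K·e^{−rT}·N(d₂) = 86.098718 − 69.583357 = 16.515361

exchange price = 24.827674
Δ1 = 0.465086
Δ2 = -0.210475
price(RST call K=220.31) = 16.515361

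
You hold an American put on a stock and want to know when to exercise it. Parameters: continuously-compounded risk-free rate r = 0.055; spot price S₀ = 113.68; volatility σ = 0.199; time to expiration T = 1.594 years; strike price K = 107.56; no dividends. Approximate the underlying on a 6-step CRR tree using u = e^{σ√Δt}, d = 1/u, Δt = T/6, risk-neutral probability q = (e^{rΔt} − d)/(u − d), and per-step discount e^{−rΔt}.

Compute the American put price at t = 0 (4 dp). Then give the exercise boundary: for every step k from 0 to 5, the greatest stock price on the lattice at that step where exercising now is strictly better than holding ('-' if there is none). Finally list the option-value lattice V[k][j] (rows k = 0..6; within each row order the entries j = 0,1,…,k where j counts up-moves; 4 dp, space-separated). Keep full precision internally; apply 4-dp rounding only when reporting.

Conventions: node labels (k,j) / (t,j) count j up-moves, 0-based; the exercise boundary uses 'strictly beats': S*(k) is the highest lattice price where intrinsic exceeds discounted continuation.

Δt=0.26567, u=1.10802, d=0.90251, q=0.54600, disc=e^(-rΔt)=0.98549
k=6 terminal: V=max(K-S,0) → 46.1259 32.1375 14.9639 0.0000 0.0000 0.0000 0.0000
k=5: j=0 S=68.0700 intr=39.4900 cont=37.9298 V=39.4900[EX]; j=1 S=83.5693 intr=23.9907 cont=22.4305 V=23.9907[EX]; j=2 S=102.5979 intr=4.9621 cont=6.6950 V=6.6950[hold]; j=3 S=125.9592 intr=0.0000 cont=0.0000 V=0.0000[hold]; j=4 S=154.6398 intr=0.0000 cont=0.0000 V=0.0000[hold]; j=5 S=189.8509 intr=0.0000 cont=0.0000 V=0.0000[hold]  S*(5)=83.5693
k=4: j=0 S=75.4225 intr=32.1375 cont=30.5772 V=32.1375[EX]; j=1 S=92.5961 intr=14.9639 cont=14.3361 V=14.9639[EX]; j=2 S=113.6800 intr=0.0000 cont=2.9954 V=2.9954[hold]; j=3 S=139.5647 intr=0.0000 cont=0.0000 V=0.0000[hold]; j=4 S=171.3432 intr=0.0000 cont=0.0000 V=0.0000[hold]  S*(4)=92.5961
k=3: j=0 S=83.5693 intr=23.9907 cont=22.4305 V=23.9907[EX]; j=1 S=102.5979 intr=4.9621 cont=8.3068 V=8.3068[hold]; j=2 S=125.9592 intr=0.0000 cont=1.3402 V=1.3402[hold]; j=3 S=154.6398 intr=0.0000 cont=0.0000 V=0.0000[hold]  S*(3)=83.5693
k=2: j=0 S=92.5961 intr=14.9639 cont=15.2034 V=15.2034[hold]; j=1 S=113.6800 intr=0.0000 cont=4.4377 V=4.4377[hold]; j=2 S=139.5647 intr=0.0000 cont=0.5996 V=0.5996[hold]  S*(2)=-
k=1: j=0 S=102.5979 intr=4.9621 cont=9.1900 V=9.1900[hold]; j=1 S=125.9592 intr=0.0000 cont=2.3081 V=2.3081[hold]  S*(1)=-
k=0: j=0 S=113.6800 intr=0.0000 cont=5.3536 V=5.3536[hold]  S*(0)=-

price = 5.3536
boundary = - - - 83.5693 92.5961 83.5693
tree:
5.3536
9.1900 2.3081
15.2034 4.4377 0.5996
23.9907 8.3068 1.3402 0.0000
32.1375 14.9639 2.9954 0.0000 0.0000
39.4900 23.9907 6.6950 0.0000 0.0000 0.0000
46.1259 32.1375 14.9639 0.0000 0.0000 0.0000 0.0000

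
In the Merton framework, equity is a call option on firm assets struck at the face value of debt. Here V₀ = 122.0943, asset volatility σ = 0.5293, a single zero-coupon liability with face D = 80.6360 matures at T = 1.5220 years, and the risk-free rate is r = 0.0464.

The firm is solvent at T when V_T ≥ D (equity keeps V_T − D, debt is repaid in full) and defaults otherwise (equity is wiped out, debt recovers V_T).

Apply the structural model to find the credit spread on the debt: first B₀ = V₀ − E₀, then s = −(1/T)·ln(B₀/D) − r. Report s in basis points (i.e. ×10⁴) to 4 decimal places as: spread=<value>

With assets at 122.0943 and a single debt payment of 80.6360 at 1.5220 years:
d₁ = [ln(V₀/D) + (r + σ²/2)T] / (σ√T)
   = [ln(122.0943/80.6360) + (0.0464 + 0.5·0.5293²)·1.5220] / (0.5293·√1.5220)
   = [0.414848 + 0.283821] / 0.652994 = 1.069948
d₂ = d₁ − σ√T = 1.069948 − 0.652994 = 0.416954
N(d₁) = 0.857679,  N(d₂) = 0.661644,  e^(−rT) = 0.931815
E₀ = V₀·N(d₁) − D·e^(−rT)·N(d₂)
   = 122.0943·0.857679 − 80.6360·0.931815·0.661644 = 55.003170
B₀ = V₀ − E₀ = 122.0943 − 55.003170 = 67.091130
spread = −(1/T)·ln(B₀/D) − r = −(1/1.5220)·ln(67.091130/80.6360) − 0.0464 = 0.07442350
in basis points: 0.07442350 × 10⁴ = 744.2350 bp

spread=744.2350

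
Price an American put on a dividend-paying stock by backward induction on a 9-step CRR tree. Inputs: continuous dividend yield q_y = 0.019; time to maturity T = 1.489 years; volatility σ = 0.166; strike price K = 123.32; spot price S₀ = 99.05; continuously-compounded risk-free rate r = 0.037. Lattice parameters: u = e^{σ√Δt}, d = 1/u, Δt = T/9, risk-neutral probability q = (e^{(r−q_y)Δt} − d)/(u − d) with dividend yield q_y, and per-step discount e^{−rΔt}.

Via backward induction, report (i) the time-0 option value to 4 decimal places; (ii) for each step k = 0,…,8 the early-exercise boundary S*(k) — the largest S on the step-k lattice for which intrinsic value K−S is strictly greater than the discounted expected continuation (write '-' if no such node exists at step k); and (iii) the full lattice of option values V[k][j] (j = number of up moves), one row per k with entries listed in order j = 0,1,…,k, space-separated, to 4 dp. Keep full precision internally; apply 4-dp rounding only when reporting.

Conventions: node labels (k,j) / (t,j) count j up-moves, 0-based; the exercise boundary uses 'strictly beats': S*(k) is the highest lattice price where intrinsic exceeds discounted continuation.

price = 24.3697
boundary = - 92.5829 99.0500 92.5829 99.0500 92.5829 99.0500 105.9688 113.3710
tree:
24.3697
30.7371 18.4295
36.7819 24.2700 12.9332
42.4321 30.7371 18.0375 8.0910
47.7134 36.7819 24.2700 12.1524 4.2115
52.6498 42.4321 30.7371 17.5801 6.9841 1.5470
57.2640 47.7134 36.7819 24.2700 11.2415 2.8992 0.2414
61.5769 52.6498 42.4321 30.7371 17.3512 5.3940 0.4909 0.0000
65.6081 57.2640 47.7134 36.7819 24.2700 9.9490 0.9983 0.0000 0.0000
69.3762 61.5769 52.6498 42.4321 30.7371 17.3512 2.0299 0.0000 0.0000 0.0000

params: Δt=0.16544 u=1.06985 d=0.93471 q=0.50520 e^(-rΔt)=0.99390
t_9 payoffs: 69.3762 61.5769 52.6498 42.4321 30.7371 17.3512 2.0299 0.0000 0.0000 0.0000
t_8: node(8,0) S=57.7119 payoff=65.6081 vs cont=65.0367 → 65.6081 [stop]  node(8,1) S=66.0560 payoff=57.2640 vs cont=56.7187 → 57.2640 [stop]  node(8,2) S=75.6066 payoff=47.7134 vs cont=47.1981 → 47.7134 [stop]  node(8,3) S=86.5381 payoff=36.7819 vs cont=36.3010 → 36.7819 [stop]  node(8,4) S=99.0500 payoff=24.2700 vs cont=23.8283 → 24.2700 [stop]  node(8,5) S=113.3710 payoff=9.9490 vs cont=9.5523 → 9.9490 [stop]  node(8,6) S=129.7625 payoff=0.0000 vs cont=0.9983 → 0.9983 [wait]  node(8,7) S=148.5240 payoff=0.0000 vs cont=0.0000 → 0.0000 [wait]  node(8,8) S=169.9980 payoff=0.0000 vs cont=0.0000 → 0.0000 [wait]  ⇒ S*(8)=113.3710
t_7: node(7,0) S=61.7431 payoff=61.5769 vs cont=61.0181 → 61.5769 [stop]  node(7,1) S=70.6702 payoff=52.6498 vs cont=52.1190 → 52.6498 [stop]  node(7,2) S=80.8879 payoff=42.4321 vs cont=41.9334 → 42.4321 [stop]  node(7,3) S=92.5829 payoff=30.7371 vs cont=30.2751 → 30.7371 [stop]  node(7,4) S=105.9688 payoff=17.3512 vs cont=16.9312 → 17.3512 [stop]  node(7,5) S=121.2901 payoff=2.0299 vs cont=5.3940 → 5.3940 [wait]  node(7,6) S=138.8267 payoff=0.0000 vs cont=0.4909 → 0.4909 [wait]  node(7,7) S=158.8987 payoff=0.0000 vs cont=0.0000 → 0.0000 [wait]  ⇒ S*(7)=105.9688
t_6: node(6,0) S=66.0560 payoff=57.2640 vs cont=56.7187 → 57.2640 [stop]  node(6,1) S=75.6066 payoff=47.7134 vs cont=47.1981 → 47.7134 [stop]  node(6,2) S=86.5381 payoff=36.7819 vs cont=36.3010 → 36.7819 [stop]  node(6,3) S=99.0500 payoff=24.2700 vs cont=23.8283 → 24.2700 [stop]  node(6,4) S=113.3710 payoff=9.9490 vs cont=11.2415 → 11.2415 [wait]  node(6,5) S=129.7625 payoff=0.0000 vs cont=2.8992 → 2.8992 [wait]  node(6,6) S=148.5240 payoff=0.0000 vs cont=0.2414 → 0.2414 [wait]  ⇒ S*(6)=99.0500
t_5: node(5,0) S=70.6702 payoff=52.6498 vs cont=52.1190 → 52.6498 [stop]  node(5,1) S=80.8879 payoff=42.4321 vs cont=41.9334 → 42.4321 [stop]  node(5,2) S=92.5829 payoff=30.7371 vs cont=30.2751 → 30.7371 [stop]  node(5,3) S=105.9688 payoff=17.3512 vs cont=17.5801 → 17.5801 [wait]  node(5,4) S=121.2901 payoff=2.0299 vs cont=6.9841 → 6.9841 [wait]  node(5,5) S=138.8267 payoff=0.0000 vs cont=1.5470 → 1.5470 [wait]  ⇒ S*(5)=92.5829
t_4: node(4,0) S=75.6066 payoff=47.7134 vs cont=47.1981 → 47.7134 [stop]  node(4,1) S=86.5381 payoff=36.7819 vs cont=36.3010 → 36.7819 [stop]  node(4,2) S=99.0500 payoff=24.2700 vs cont=23.9432 → 24.2700 [stop]  node(4,3) S=113.3710 payoff=9.9490 vs cont=12.1524 → 12.1524 [wait]  node(4,4) S=129.7625 payoff=0.0000 vs cont=4.2115 → 4.2115 [wait]  ⇒ S*(4)=99.0500
t_3: node(3,0) S=80.8879 payoff=42.4321 vs cont=41.9334 → 42.4321 [stop]  node(3,1) S=92.5829 payoff=30.7371 vs cont=30.2751 → 30.7371 [stop]  node(3,2) S=105.9688 payoff=17.3512 vs cont=18.0375 → 18.0375 [wait]  node(3,3) S=121.2901 payoff=2.0299 vs cont=8.0910 → 8.0910 [wait]  ⇒ S*(3)=92.5829
t_2: node(2,0) S=86.5381 payoff=36.7819 vs cont=36.3010 → 36.7819 [stop]  node(2,1) S=99.0500 payoff=24.2700 vs cont=24.1729 → 24.2700 [stop]  node(2,2) S=113.3710 payoff=9.9490 vs cont=12.9332 → 12.9332 [wait]  ⇒ S*(2)=99.0500
t_1: node(1,0) S=92.5829 payoff=30.7371 vs cont=30.2751 → 30.7371 [stop]  node(1,1) S=105.9688 payoff=17.3512 vs cont=18.4295 → 18.4295 [wait]  ⇒ S*(1)=92.5829
t_0: node(0,0) S=99.0500 payoff=24.2700 vs cont=24.3697 → 24.3697 [wait]  ⇒ S*(0)=-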